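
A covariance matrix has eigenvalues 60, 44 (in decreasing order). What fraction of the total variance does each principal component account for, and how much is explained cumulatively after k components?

Step 1 — total variance = trace(Sigma) = Σ λ_i = 60 + 44 = 104.

Step 2 — fraction explained by component i = λ_i / Σ λ:
  PC1: 60/104 = 0.5769
  PC2: 44/104 = 0.4231

Step 3 — cumulative fraction after k components = (λ_1 + ... + λ_k) / Σ λ:
  k = 1: 60/104 = 0.5769
  k = 2: (60 + 44)/104 = 104/104 = 1

Summary (fraction, with percent):

explained: PC1 0.5769 (57.69%), PC2 0.4231 (42.31%);  cumulative: 0.5769, 1


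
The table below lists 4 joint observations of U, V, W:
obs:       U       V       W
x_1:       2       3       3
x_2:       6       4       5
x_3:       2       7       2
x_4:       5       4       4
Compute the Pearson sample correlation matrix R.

Step 1 — column means:
  mean(U) = (2 + 6 + 2 + 5) / 4 = 15/4 = 3.75
  mean(V) = (3 + 4 + 7 + 4) / 4 = 18/4 = 4.5
  mean(W) = (3 + 5 + 2 + 4) / 4 = 14/4 = 3.5

Step 2 — sample variances and covariances s[i,j] = (1/(n-1)) · Σ_k (x_{k,i} - mean_i) · (x_{k,j} - mean_j), with n-1 = 3:
  s[U,U] = ((-1.75)·(-1.75) + (2.25)·(2.25) + (-1.75)·(-1.75) + (1.25)·(1.25)) / 3 = 12.75/3 = 4.25
  s[U,V] = ((-1.75)·(-1.5) + (2.25)·(-0.5) + (-1.75)·(2.5) + (1.25)·(-0.5)) / 3 = -3.5/3 = -1.1667
  s[U,W] = ((-1.75)·(-0.5) + (2.25)·(1.5) + (-1.75)·(-1.5) + (1.25)·(0.5)) / 3 = 7.5/3 = 2.5
  s[V,V] = ((-1.5)·(-1.5) + (-0.5)·(-0.5) + (2.5)·(2.5) + (-0.5)·(-0.5)) / 3 = 9/3 = 3
  s[V,W] = ((-1.5)·(-0.5) + (-0.5)·(1.5) + (2.5)·(-1.5) + (-0.5)·(0.5)) / 3 = -4/3 = -1.3333
  s[W,W] = ((-0.5)·(-0.5) + (1.5)·(1.5) + (-1.5)·(-1.5) + (0.5)·(0.5)) / 3 = 5/3 = 1.6667
  Sample standard deviations s_i = √(s[i,i]):
  s(U) = √(4.25) = 2.0616
  s(V) = √(3) = 1.7321
  s(W) = √(1.6667) = 1.291

Step 3 — r_{ij} = s_{ij} / (s_i · s_j):
  r[U,U] = 1 (diagonal).
  r[U,V] = -1.1667 / (2.0616 · 1.7321) = -1.1667 / 3.5707 = -0.3267
  r[U,W] = 2.5 / (2.0616 · 1.291) = 2.5 / 2.6615 = 0.9393
  r[V,V] = 1 (diagonal).
  r[V,W] = -1.3333 / (1.7321 · 1.291) = -1.3333 / 2.2361 = -0.5963
  r[W,W] = 1 (diagonal).

R is symmetric with unit diagonal. Assembling:

R = [[1, -0.3267, 0.9393],
 [-0.3267, 1, -0.5963],
 [0.9393, -0.5963, 1]]


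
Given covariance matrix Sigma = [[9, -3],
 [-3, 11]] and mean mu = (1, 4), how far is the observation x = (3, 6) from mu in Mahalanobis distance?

Step 1 — centre the observation: (x - mu) = (2, 2).

Step 2 — invert Sigma. det(Sigma) = 9·11 - (-3)² = 90.
  Sigma^{-1} = (1/det) · [[d, -b], [-b, a]] = [[0.1222, 0.0333],
 [0.0333, 0.1]].

Step 3 — form the quadratic (x - mu)^T · Sigma^{-1} · (x - mu):
  Sigma^{-1} · (x - mu) = (0.3111, 0.2667).
  (x - mu)^T · [Sigma^{-1} · (x - mu)] = (2)·(0.3111) + (2)·(0.2667) = 1.1556.

Step 4 — take square root: d = √(1.1556) ≈ 1.075.

d(x, mu) = √(1.1556) ≈ 1.075


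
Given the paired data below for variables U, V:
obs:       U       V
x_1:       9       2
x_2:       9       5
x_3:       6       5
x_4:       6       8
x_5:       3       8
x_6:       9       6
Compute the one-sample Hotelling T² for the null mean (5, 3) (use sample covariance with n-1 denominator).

Step 1 — sample mean vector:
  mean(U) = (9 + 9 + 6 + 6 + 3 + 9) / 6 = 42/6 = 7
  mean(V) = (2 + 5 + 5 + 8 + 8 + 6) / 6 = 34/6 = 5.6667
  x̄ = (7, 5.6667),  deviation x̄ - mu_0 = (7, 5.6667) - (5, 3) = (2, 2.6667).

Step 2 — sample covariance matrix, S[i,j] = (1/(n-1)) · Σ_k (x_{k,i} - mean_i) · (x_{k,j} - mean_j), divisor n-1 = 5:
  S[U,U] = ((2)·(2) + (2)·(2) + (-1)·(-1) + (-1)·(-1) + (-4)·(-4) + (2)·(2)) / 5 = 30/5 = 6
  S[U,V] = ((2)·(-3.6667) + (2)·(-0.6667) + (-1)·(-0.6667) + (-1)·(2.3333) + (-4)·(2.3333) + (2)·(0.3333)) / 5 = -19/5 = -3.8
  S[V,V] = ((-3.6667)·(-3.6667) + (-0.6667)·(-0.6667) + (-0.6667)·(-0.6667) + (2.3333)·(2.3333) + (2.3333)·(2.3333) + (0.3333)·(0.3333)) / 5 = 25.3333/5 = 5.0667
  S = [[6, -3.8],
 [-3.8, 5.0667]].

Step 3 — invert S. det(S) = 6·5.0667 - (-3.8)² = 15.96.
  S^{-1} = (1/det) · [[d, -b], [-b, a]] = [[0.3175, 0.2381],
 [0.2381, 0.3759]].

Step 4 — quadratic form (x̄ - mu_0)^T · S^{-1} · (x̄ - mu_0):
  S^{-1} · (x̄ - mu_0) = (1.2698, 1.4787),
  (x̄ - mu_0)^T · [...] = (2)·(1.2698) + (2.6667)·(1.4787) = 6.4829.

Step 5 — scale by n: T² = 6 · 6.4829 = 38.8972.

T² ≈ 38.8972


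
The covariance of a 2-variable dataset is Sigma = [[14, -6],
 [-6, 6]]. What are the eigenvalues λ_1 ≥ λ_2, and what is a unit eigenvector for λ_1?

Step 1 — characteristic polynomial of 2×2 Sigma:
  det(Sigma - λI) = λ² - trace · λ + det = 0.
  trace = 14 + 6 = 20, det = 14·6 - (-6)² = 48.
Step 2 — discriminant:
  Δ = trace² - 4·det = 400 - 192 = 208.
Step 3 — eigenvalues:
  λ = (trace ± √Δ)/2 = (20 ± 14.4222)/2,
  λ_1 = 17.2111,  λ_2 = 2.7889.

Step 4 — unit eigenvector for λ_1: solve (Sigma - λ_1 I)v = 0. First row:
  (14 - 17.2111)·v_x + (-6)·v_y = 0, i.e. (-3.2111)·v_x + (-6)·v_y = 0,
  so v ∝ (b, λ_1 - a) = (-6, 3.2111); multiply by -1 so the first entry is positive: u = (6, -3.2111).
  ||u|| = √((6)² + (-3.2111)²) = √(46.3112) ≈ 6.8052,
  v_1 = u/||u|| ≈ (0.8817, -0.4719) (||v_1|| = 1).

λ_1 = 17.2111,  λ_2 = 2.7889;  v_1 ≈ (0.8817, -0.4719)


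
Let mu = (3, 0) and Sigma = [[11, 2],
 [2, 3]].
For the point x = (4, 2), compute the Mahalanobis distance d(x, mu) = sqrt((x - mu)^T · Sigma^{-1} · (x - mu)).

Step 1 — centre the observation: (x - mu) = (1, 2).

Step 2 — invert Sigma. det(Sigma) = 11·3 - (2)² = 29.
  Sigma^{-1} = (1/det) · [[d, -b], [-b, a]] = [[0.1034, -0.069],
 [-0.069, 0.3793]].

Step 3 — form the quadratic (x - mu)^T · Sigma^{-1} · (x - mu):
  Sigma^{-1} · (x - mu) = (-0.0345, 0.6897).
  (x - mu)^T · [Sigma^{-1} · (x - mu)] = (1)·(-0.0345) + (2)·(0.6897) = 1.3448.

Step 4 — take square root: d = √(1.3448) ≈ 1.1597.

d(x, mu) = √(1.3448) ≈ 1.1597


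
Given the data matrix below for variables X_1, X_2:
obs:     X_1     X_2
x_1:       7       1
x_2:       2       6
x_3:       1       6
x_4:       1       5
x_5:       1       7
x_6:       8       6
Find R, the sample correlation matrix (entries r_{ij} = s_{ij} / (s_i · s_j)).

Step 1 — column means:
  mean(X_1) = (7 + 2 + 1 + 1 + 1 + 8) / 6 = 20/6 = 3.3333
  mean(X_2) = (1 + 6 + 6 + 5 + 7 + 6) / 6 = 31/6 = 5.1667

Step 2 — sample variances and covariances s[i,j] = (1/(n-1)) · Σ_k (x_{k,i} - mean_i) · (x_{k,j} - mean_j), with n-1 = 5:
  s[X_1,X_1] = ((3.6667)·(3.6667) + (-1.3333)·(-1.3333) + (-2.3333)·(-2.3333) + (-2.3333)·(-2.3333) + (-2.3333)·(-2.3333) + (4.6667)·(4.6667)) / 5 = 53.3333/5 = 10.6667
  s[X_1,X_2] = ((3.6667)·(-4.1667) + (-1.3333)·(0.8333) + (-2.3333)·(0.8333) + (-2.3333)·(-0.1667) + (-2.3333)·(1.8333) + (4.6667)·(0.8333)) / 5 = -18.3333/5 = -3.6667
  s[X_2,X_2] = ((-4.1667)·(-4.1667) + (0.8333)·(0.8333) + (0.8333)·(0.8333) + (-0.1667)·(-0.1667) + (1.8333)·(1.8333) + (0.8333)·(0.8333)) / 5 = 22.8333/5 = 4.5667
  Sample standard deviations s_i = √(s[i,i]):
  s(X_1) = √(10.6667) = 3.266
  s(X_2) = √(4.5667) = 2.137

Step 3 — r_{ij} = s_{ij} / (s_i · s_j):
  r[X_1,X_1] = 1 (diagonal).
  r[X_1,X_2] = -3.6667 / (3.266 · 2.137) = -3.6667 / 6.9793 = -0.5254
  r[X_2,X_2] = 1 (diagonal).

R is symmetric with unit diagonal. Assembling:

R = [[1, -0.5254],
 [-0.5254, 1]]


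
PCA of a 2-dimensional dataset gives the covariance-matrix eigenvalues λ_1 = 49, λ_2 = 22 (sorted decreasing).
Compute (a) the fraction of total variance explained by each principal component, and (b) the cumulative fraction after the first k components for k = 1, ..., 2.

Step 1 — total variance = trace(Sigma) = Σ λ_i = 49 + 22 = 71.

Step 2 — fraction explained by component i = λ_i / Σ λ:
  PC1: 49/71 = 0.6901
  PC2: 22/71 = 0.3099

Step 3 — cumulative fraction after k components = (λ_1 + ... + λ_k) / Σ λ:
  k = 1: 49/71 = 0.6901
  k = 2: (49 + 22)/71 = 71/71 = 1

Summary (fraction, with percent):

explained: PC1 0.6901 (69.01%), PC2 0.3099 (30.99%);  cumulative: 0.6901, 1


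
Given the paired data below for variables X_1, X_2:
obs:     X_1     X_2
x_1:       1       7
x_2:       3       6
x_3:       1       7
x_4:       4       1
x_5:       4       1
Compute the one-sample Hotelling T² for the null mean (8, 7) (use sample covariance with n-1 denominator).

Step 1 — sample mean vector:
  mean(X_1) = (1 + 3 + 1 + 4 + 4) / 5 = 13/5 = 2.6
  mean(X_2) = (7 + 6 + 7 + 1 + 1) / 5 = 22/5 = 4.4
  x̄ = (2.6, 4.4),  deviation x̄ - mu_0 = (2.6, 4.4) - (8, 7) = (-5.4, -2.6).

Step 2 — sample covariance matrix, S[i,j] = (1/(n-1)) · Σ_k (x_{k,i} - mean_i) · (x_{k,j} - mean_j), divisor n-1 = 4:
  S[X_1,X_1] = ((-1.6)·(-1.6) + (0.4)·(0.4) + (-1.6)·(-1.6) + (1.4)·(1.4) + (1.4)·(1.4)) / 4 = 9.2/4 = 2.3
  S[X_1,X_2] = ((-1.6)·(2.6) + (0.4)·(1.6) + (-1.6)·(2.6) + (1.4)·(-3.4) + (1.4)·(-3.4)) / 4 = -17.2/4 = -4.3
  S[X_2,X_2] = ((2.6)·(2.6) + (1.6)·(1.6) + (2.6)·(2.6) + (-3.4)·(-3.4) + (-3.4)·(-3.4)) / 4 = 39.2/4 = 9.8
  S = [[2.3, -4.3],
 [-4.3, 9.8]].

Step 3 — invert S. det(S) = 2.3·9.8 - (-4.3)² = 4.05.
  S^{-1} = (1/det) · [[d, -b], [-b, a]] = [[2.4198, 1.0617],
 [1.0617, 0.5679]].

Step 4 — quadratic form (x̄ - mu_0)^T · S^{-1} · (x̄ - mu_0):
  S^{-1} · (x̄ - mu_0) = (-15.8272, -7.2099),
  (x̄ - mu_0)^T · [...] = (-5.4)·(-15.8272) + (-2.6)·(-7.2099) = 104.2123.

Step 5 — scale by n: T² = 5 · 104.2123 = 521.0617.

T² ≈ 521.0617


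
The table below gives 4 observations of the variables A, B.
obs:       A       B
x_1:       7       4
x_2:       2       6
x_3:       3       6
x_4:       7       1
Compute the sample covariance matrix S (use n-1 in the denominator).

Step 1 — column means:
  mean(A) = (7 + 2 + 3 + 7) / 4 = 19/4 = 4.75
  mean(B) = (4 + 6 + 6 + 1) / 4 = 17/4 = 4.25

Step 2 — sample covariance S[i,j] = (1/(n-1)) · Σ_k (x_{k,i} - mean_i) · (x_{k,j} - mean_j), with n-1 = 3.
  S[A,A] = ((2.25)·(2.25) + (-2.75)·(-2.75) + (-1.75)·(-1.75) + (2.25)·(2.25)) / 3 = 20.75/3 = 6.9167
  S[A,B] = ((2.25)·(-0.25) + (-2.75)·(1.75) + (-1.75)·(1.75) + (2.25)·(-3.25)) / 3 = -15.75/3 = -5.25
  S[B,B] = ((-0.25)·(-0.25) + (1.75)·(1.75) + (1.75)·(1.75) + (-3.25)·(-3.25)) / 3 = 16.75/3 = 5.5833

S is symmetric (S[j,i] = S[i,j]). Assembling:

S = [[6.9167, -5.25],
 [-5.25, 5.5833]]


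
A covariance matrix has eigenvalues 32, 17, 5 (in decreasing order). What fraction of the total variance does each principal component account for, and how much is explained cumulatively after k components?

Step 1 — total variance = trace(Sigma) = Σ λ_i = 32 + 17 + 5 = 54.

Step 2 — fraction explained by component i = λ_i / Σ λ:
  PC1: 32/54 = 0.5926
  PC2: 17/54 = 0.3148
  PC3: 5/54 = 0.0926

Step 3 — cumulative fraction after k components = (λ_1 + ... + λ_k) / Σ λ:
  k = 1: 32/54 = 0.5926
  k = 2: (32 + 17)/54 = 49/54 = 0.9074
  k = 3: (32 + 17 + 5)/54 = 54/54 = 1

Summary (fraction, with percent):

explained: PC1 0.5926 (59.26%), PC2 0.3148 (31.48%), PC3 0.0926 (9.26%);  cumulative: 0.5926, 0.9074, 1


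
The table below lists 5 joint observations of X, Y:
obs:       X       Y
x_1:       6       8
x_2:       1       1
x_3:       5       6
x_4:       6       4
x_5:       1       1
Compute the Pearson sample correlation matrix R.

Step 1 — column means:
  mean(X) = (6 + 1 + 5 + 6 + 1) / 5 = 19/5 = 3.8
  mean(Y) = (8 + 1 + 6 + 4 + 1) / 5 = 20/5 = 4

Step 2 — sample variances and covariances s[i,j] = (1/(n-1)) · Σ_k (x_{k,i} - mean_i) · (x_{k,j} - mean_j), with n-1 = 4:
  s[X,X] = ((2.2)·(2.2) + (-2.8)·(-2.8) + (1.2)·(1.2) + (2.2)·(2.2) + (-2.8)·(-2.8)) / 4 = 26.8/4 = 6.7
  s[X,Y] = ((2.2)·(4) + (-2.8)·(-3) + (1.2)·(2) + (2.2)·(0) + (-2.8)·(-3)) / 4 = 28/4 = 7
  s[Y,Y] = ((4)·(4) + (-3)·(-3) + (2)·(2) + (0)·(0) + (-3)·(-3)) / 4 = 38/4 = 9.5
  Sample standard deviations s_i = √(s[i,i]):
  s(X) = √(6.7) = 2.5884
  s(Y) = √(9.5) = 3.0822

Step 3 — r_{ij} = s_{ij} / (s_i · s_j):
  r[X,X] = 1 (diagonal).
  r[X,Y] = 7 / (2.5884 · 3.0822) = 7 / 7.9781 = 0.8774
  r[Y,Y] = 1 (diagonal).

R is symmetric with unit diagonal. Assembling:

R = [[1, 0.8774],
 [0.8774, 1]]


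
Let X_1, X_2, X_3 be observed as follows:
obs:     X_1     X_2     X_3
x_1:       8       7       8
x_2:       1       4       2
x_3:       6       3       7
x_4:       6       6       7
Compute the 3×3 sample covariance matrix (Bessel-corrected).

Step 1 — column means:
  mean(X_1) = (8 + 1 + 6 + 6) / 4 = 21/4 = 5.25
  mean(X_2) = (7 + 4 + 3 + 6) / 4 = 20/4 = 5
  mean(X_3) = (8 + 2 + 7 + 7) / 4 = 24/4 = 6

Step 2 — sample covariance S[i,j] = (1/(n-1)) · Σ_k (x_{k,i} - mean_i) · (x_{k,j} - mean_j), with n-1 = 3.
  S[X_1,X_1] = ((2.75)·(2.75) + (-4.25)·(-4.25) + (0.75)·(0.75) + (0.75)·(0.75)) / 3 = 26.75/3 = 8.9167
  S[X_1,X_2] = ((2.75)·(2) + (-4.25)·(-1) + (0.75)·(-2) + (0.75)·(1)) / 3 = 9/3 = 3
  S[X_1,X_3] = ((2.75)·(2) + (-4.25)·(-4) + (0.75)·(1) + (0.75)·(1)) / 3 = 24/3 = 8
  S[X_2,X_2] = ((2)·(2) + (-1)·(-1) + (-2)·(-2) + (1)·(1)) / 3 = 10/3 = 3.3333
  S[X_2,X_3] = ((2)·(2) + (-1)·(-4) + (-2)·(1) + (1)·(1)) / 3 = 7/3 = 2.3333
  S[X_3,X_3] = ((2)·(2) + (-4)·(-4) + (1)·(1) + (1)·(1)) / 3 = 22/3 = 7.3333

S is symmetric (S[j,i] = S[i,j]). Assembling:

S = [[8.9167, 3, 8],
 [3, 3.3333, 2.3333],
 [8, 2.3333, 7.3333]]


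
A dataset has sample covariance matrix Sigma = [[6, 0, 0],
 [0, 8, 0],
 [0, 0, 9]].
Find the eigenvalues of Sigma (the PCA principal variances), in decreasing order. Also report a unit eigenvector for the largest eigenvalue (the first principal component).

Step 1 — characteristic polynomial p(λ) = det(λI - Sigma) = λ³ - tr·λ² + c_1·λ - det, where tr = trace, c_1 = sum of the principal 2×2 minors, det = det(Sigma):
  tr = 6 + 8 + 9 = 23,
  c_1 = (6·8 - (0)²) + (6·9 - (0)²) + (8·9 - (0)²) = 48 + 54 + 72 = 174,
  det = 6·(8·9 - (0)²) - (0)·((0)·9 - (0)·(0)) + (0)·((0)·(0) - 8·(0)) = 6·(72) - (0)·(0) + (0)·(0) = 432.
  So p(λ) = λ³ - 23λ² + 174λ - 432.
Step 2 — look for an integer root (rational root theorem: any rational root is an integer divisor of 432). Testing λ = 6:
  p(6) = 216 - 828 + 1044 - 432 = 0  ✓
  Dividing out (λ - 6): p(λ) = (λ - 6)(λ² - 17λ + 72).
Step 3 — remaining eigenvalues from the quadratic λ² - 17λ + 72 = 0:
  Δ = 17² - 4·72 = 289 - 288 = 1,  λ = (17 ± √1)/2 = (17 ± 1)/2 = 9 or 8.
  Sorted: λ_1 = 9,  λ_2 = 8,  λ_3 = 6  (check: sum = 23 = tr ✓).

Step 4 — unit eigenvector for λ_1 = 9: v spans the null space of (Sigma - λ_1 I), whose rows are
  r_1 = (-3, 0, 0),  r_2 = (0, -1, 0),  r_3 = (0, 0, 0).
  v is orthogonal to every row, so take v ∝ r_1 × r_2 = ((0)·(0) - (0)·(-1), (0)·(0) - (-3)·(0), (-3)·(-1) - (0)·(0)) = (0, 0, 3).
  Rescale (divide by 3): u = (0, 0, 1).
  ||u|| = √((0)² + (0)² + (1)²) = √(1) = 1,  v_1 = u/||u|| ≈ (0, 0, 1) (||v_1|| = 1).

λ_1 = 9,  λ_2 = 8,  λ_3 = 6;  v_1 ≈ (0, 0, 1)


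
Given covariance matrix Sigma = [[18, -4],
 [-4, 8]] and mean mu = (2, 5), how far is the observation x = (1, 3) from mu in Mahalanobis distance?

Step 1 — centre the observation: (x - mu) = (-1, -2).

Step 2 — invert Sigma. det(Sigma) = 18·8 - (-4)² = 128.
  Sigma^{-1} = (1/det) · [[d, -b], [-b, a]] = [[0.0625, 0.0312],
 [0.0312, 0.1406]].

Step 3 — form the quadratic (x - mu)^T · Sigma^{-1} · (x - mu):
  Sigma^{-1} · (x - mu) = (-0.125, -0.3125).
  (x - mu)^T · [Sigma^{-1} · (x - mu)] = (-1)·(-0.125) + (-2)·(-0.3125) = 0.75.

Step 4 — take square root: d = √(0.75) ≈ 0.866.

d(x, mu) = √(0.75) ≈ 0.866


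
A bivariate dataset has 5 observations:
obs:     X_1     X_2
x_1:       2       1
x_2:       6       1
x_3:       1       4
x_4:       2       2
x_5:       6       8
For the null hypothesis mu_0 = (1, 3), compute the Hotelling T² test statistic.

Step 1 — sample mean vector:
  mean(X_1) = (2 + 6 + 1 + 2 + 6) / 5 = 17/5 = 3.4
  mean(X_2) = (1 + 1 + 4 + 2 + 8) / 5 = 16/5 = 3.2
  x̄ = (3.4, 3.2),  deviation x̄ - mu_0 = (3.4, 3.2) - (1, 3) = (2.4, 0.2).

Step 2 — sample covariance matrix, S[i,j] = (1/(n-1)) · Σ_k (x_{k,i} - mean_i) · (x_{k,j} - mean_j), divisor n-1 = 4:
  S[X_1,X_1] = ((-1.4)·(-1.4) + (2.6)·(2.6) + (-2.4)·(-2.4) + (-1.4)·(-1.4) + (2.6)·(2.6)) / 4 = 23.2/4 = 5.8
  S[X_1,X_2] = ((-1.4)·(-2.2) + (2.6)·(-2.2) + (-2.4)·(0.8) + (-1.4)·(-1.2) + (2.6)·(4.8)) / 4 = 9.6/4 = 2.4
  S[X_2,X_2] = ((-2.2)·(-2.2) + (-2.2)·(-2.2) + (0.8)·(0.8) + (-1.2)·(-1.2) + (4.8)·(4.8)) / 4 = 34.8/4 = 8.7
  S = [[5.8, 2.4],
 [2.4, 8.7]].

Step 3 — invert S. det(S) = 5.8·8.7 - (2.4)² = 44.7.
  S^{-1} = (1/det) · [[d, -b], [-b, a]] = [[0.1946, -0.0537],
 [-0.0537, 0.1298]].

Step 4 — quadratic form (x̄ - mu_0)^T · S^{-1} · (x̄ - mu_0):
  S^{-1} · (x̄ - mu_0) = (0.4564, -0.1029),
  (x̄ - mu_0)^T · [...] = (2.4)·(0.4564) + (0.2)·(-0.1029) = 1.0747.

Step 5 — scale by n: T² = 5 · 1.0747 = 5.3736.

T² ≈ 5.3736


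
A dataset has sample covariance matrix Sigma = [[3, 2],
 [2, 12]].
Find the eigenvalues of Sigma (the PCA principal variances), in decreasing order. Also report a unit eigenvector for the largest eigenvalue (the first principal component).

Step 1 — characteristic polynomial of 2×2 Sigma:
  det(Sigma - λI) = λ² - trace · λ + det = 0.
  trace = 3 + 12 = 15, det = 3·12 - (2)² = 32.
Step 2 — discriminant:
  Δ = trace² - 4·det = 225 - 128 = 97.
Step 3 — eigenvalues:
  λ = (trace ± √Δ)/2 = (15 ± 9.8489)/2,
  λ_1 = 12.4244,  λ_2 = 2.5756.

Step 4 — unit eigenvector for λ_1: solve (Sigma - λ_1 I)v = 0. First row:
  (3 - 12.4244)·v_x + (2)·v_y = 0, i.e. (-9.4244)·v_x + (2)·v_y = 0,
  so v ∝ (b, λ_1 - a) = (2, 9.4244) = u.
  ||u|| = √((2)² + (9.4244)²) = √(92.8199) ≈ 9.6343,
  v_1 = u/||u|| ≈ (0.2076, 0.9782) (||v_1|| = 1).

λ_1 = 12.4244,  λ_2 = 2.5756;  v_1 ≈ (0.2076, 0.9782)


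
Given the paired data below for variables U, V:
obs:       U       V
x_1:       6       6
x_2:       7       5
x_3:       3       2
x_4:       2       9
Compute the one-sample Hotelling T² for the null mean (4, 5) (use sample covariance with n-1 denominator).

Step 1 — sample mean vector:
  mean(U) = (6 + 7 + 3 + 2) / 4 = 18/4 = 4.5
  mean(V) = (6 + 5 + 2 + 9) / 4 = 22/4 = 5.5
  x̄ = (4.5, 5.5),  deviation x̄ - mu_0 = (4.5, 5.5) - (4, 5) = (0.5, 0.5).

Step 2 — sample covariance matrix, S[i,j] = (1/(n-1)) · Σ_k (x_{k,i} - mean_i) · (x_{k,j} - mean_j), divisor n-1 = 3:
  S[U,U] = ((1.5)·(1.5) + (2.5)·(2.5) + (-1.5)·(-1.5) + (-2.5)·(-2.5)) / 3 = 17/3 = 5.6667
  S[U,V] = ((1.5)·(0.5) + (2.5)·(-0.5) + (-1.5)·(-3.5) + (-2.5)·(3.5)) / 3 = -4/3 = -1.3333
  S[V,V] = ((0.5)·(0.5) + (-0.5)·(-0.5) + (-3.5)·(-3.5) + (3.5)·(3.5)) / 3 = 25/3 = 8.3333
  S = [[5.6667, -1.3333],
 [-1.3333, 8.3333]].

Step 3 — invert S. det(S) = 5.6667·8.3333 - (-1.3333)² = 45.4444.
  S^{-1} = (1/det) · [[d, -b], [-b, a]] = [[0.1834, 0.0293],
 [0.0293, 0.1247]].

Step 4 — quadratic form (x̄ - mu_0)^T · S^{-1} · (x̄ - mu_0):
  S^{-1} · (x̄ - mu_0) = (0.1064, 0.077),
  (x̄ - mu_0)^T · [...] = (0.5)·(0.1064) + (0.5)·(0.077) = 0.0917.

Step 5 — scale by n: T² = 4 · 0.0917 = 0.3667.

T² ≈ 0.3667


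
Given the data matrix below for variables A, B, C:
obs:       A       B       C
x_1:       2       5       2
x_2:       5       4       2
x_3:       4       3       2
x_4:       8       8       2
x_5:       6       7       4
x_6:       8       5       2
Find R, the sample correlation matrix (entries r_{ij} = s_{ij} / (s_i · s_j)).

Step 1 — column means:
  mean(A) = (2 + 5 + 4 + 8 + 6 + 8) / 6 = 33/6 = 5.5
  mean(B) = (5 + 4 + 3 + 8 + 7 + 5) / 6 = 32/6 = 5.3333
  mean(C) = (2 + 2 + 2 + 2 + 4 + 2) / 6 = 14/6 = 2.3333

Step 2 — sample variances and covariances s[i,j] = (1/(n-1)) · Σ_k (x_{k,i} - mean_i) · (x_{k,j} - mean_j), with n-1 = 5:
  s[A,A] = ((-3.5)·(-3.5) + (-0.5)·(-0.5) + (-1.5)·(-1.5) + (2.5)·(2.5) + (0.5)·(0.5) + (2.5)·(2.5)) / 5 = 27.5/5 = 5.5
  s[A,B] = ((-3.5)·(-0.3333) + (-0.5)·(-1.3333) + (-1.5)·(-2.3333) + (2.5)·(2.6667) + (0.5)·(1.6667) + (2.5)·(-0.3333)) / 5 = 12/5 = 2.4
  s[A,C] = ((-3.5)·(-0.3333) + (-0.5)·(-0.3333) + (-1.5)·(-0.3333) + (2.5)·(-0.3333) + (0.5)·(1.6667) + (2.5)·(-0.3333)) / 5 = 1/5 = 0.2
  s[B,B] = ((-0.3333)·(-0.3333) + (-1.3333)·(-1.3333) + (-2.3333)·(-2.3333) + (2.6667)·(2.6667) + (1.6667)·(1.6667) + (-0.3333)·(-0.3333)) / 5 = 17.3333/5 = 3.4667
  s[B,C] = ((-0.3333)·(-0.3333) + (-1.3333)·(-0.3333) + (-2.3333)·(-0.3333) + (2.6667)·(-0.3333) + (1.6667)·(1.6667) + (-0.3333)·(-0.3333)) / 5 = 3.3333/5 = 0.6667
  s[C,C] = ((-0.3333)·(-0.3333) + (-0.3333)·(-0.3333) + (-0.3333)·(-0.3333) + (-0.3333)·(-0.3333) + (1.6667)·(1.6667) + (-0.3333)·(-0.3333)) / 5 = 3.3333/5 = 0.6667
  Sample standard deviations s_i = √(s[i,i]):
  s(A) = √(5.5) = 2.3452
  s(B) = √(3.4667) = 1.8619
  s(C) = √(0.6667) = 0.8165

Step 3 — r_{ij} = s_{ij} / (s_i · s_j):
  r[A,A] = 1 (diagonal).
  r[A,B] = 2.4 / (2.3452 · 1.8619) = 2.4 / 4.3665 = 0.5496
  r[A,C] = 0.2 / (2.3452 · 0.8165) = 0.2 / 1.9149 = 0.1044
  r[B,B] = 1 (diagonal).
  r[B,C] = 0.6667 / (1.8619 · 0.8165) = 0.6667 / 1.5202 = 0.4385
  r[C,C] = 1 (diagonal).

R is symmetric with unit diagonal. Assembling:

R = [[1, 0.5496, 0.1044],
 [0.5496, 1, 0.4385],
 [0.1044, 0.4385, 1]]


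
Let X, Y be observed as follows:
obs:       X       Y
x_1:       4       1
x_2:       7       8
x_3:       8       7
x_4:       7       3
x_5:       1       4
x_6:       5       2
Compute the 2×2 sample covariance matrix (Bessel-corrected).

Step 1 — column means:
  mean(X) = (4 + 7 + 8 + 7 + 1 + 5) / 6 = 32/6 = 5.3333
  mean(Y) = (1 + 8 + 7 + 3 + 4 + 2) / 6 = 25/6 = 4.1667

Step 2 — sample covariance S[i,j] = (1/(n-1)) · Σ_k (x_{k,i} - mean_i) · (x_{k,j} - mean_j), with n-1 = 5.
  S[X,X] = ((-1.3333)·(-1.3333) + (1.6667)·(1.6667) + (2.6667)·(2.6667) + (1.6667)·(1.6667) + (-4.3333)·(-4.3333) + (-0.3333)·(-0.3333)) / 5 = 33.3333/5 = 6.6667
  S[X,Y] = ((-1.3333)·(-3.1667) + (1.6667)·(3.8333) + (2.6667)·(2.8333) + (1.6667)·(-1.1667) + (-4.3333)·(-0.1667) + (-0.3333)·(-2.1667)) / 5 = 17.6667/5 = 3.5333
  S[Y,Y] = ((-3.1667)·(-3.1667) + (3.8333)·(3.8333) + (2.8333)·(2.8333) + (-1.1667)·(-1.1667) + (-0.1667)·(-0.1667) + (-2.1667)·(-2.1667)) / 5 = 38.8333/5 = 7.7667

S is symmetric (S[j,i] = S[i,j]). Assembling:

S = [[6.6667, 3.5333],
 [3.5333, 7.7667]]


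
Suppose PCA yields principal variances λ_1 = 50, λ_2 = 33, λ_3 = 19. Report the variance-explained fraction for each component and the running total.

Step 1 — total variance = trace(Sigma) = Σ λ_i = 50 + 33 + 19 = 102.

Step 2 — fraction explained by component i = λ_i / Σ λ:
  PC1: 50/102 = 0.4902
  PC2: 33/102 = 0.3235
  PC3: 19/102 = 0.1863

Step 3 — cumulative fraction after k components = (λ_1 + ... + λ_k) / Σ λ:
  k = 1: 50/102 = 0.4902
  k = 2: (50 + 33)/102 = 83/102 = 0.8137
  k = 3: (50 + 33 + 19)/102 = 102/102 = 1

Summary (fraction, with percent):

explained: PC1 0.4902 (49.02%), PC2 0.3235 (32.35%), PC3 0.1863 (18.63%);  cumulative: 0.4902, 0.8137, 1


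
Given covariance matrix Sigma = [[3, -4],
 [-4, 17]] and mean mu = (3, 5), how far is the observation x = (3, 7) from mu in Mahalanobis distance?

Step 1 — centre the observation: (x - mu) = (0, 2).

Step 2 — invert Sigma. det(Sigma) = 3·17 - (-4)² = 35.
  Sigma^{-1} = (1/det) · [[d, -b], [-b, a]] = [[0.4857, 0.1143],
 [0.1143, 0.0857]].

Step 3 — form the quadratic (x - mu)^T · Sigma^{-1} · (x - mu):
  Sigma^{-1} · (x - mu) = (0.2286, 0.1714).
  (x - mu)^T · [Sigma^{-1} · (x - mu)] = (0)·(0.2286) + (2)·(0.1714) = 0.3429.

Step 4 — take square root: d = √(0.3429) ≈ 0.5855.

d(x, mu) = √(0.3429) ≈ 0.5855


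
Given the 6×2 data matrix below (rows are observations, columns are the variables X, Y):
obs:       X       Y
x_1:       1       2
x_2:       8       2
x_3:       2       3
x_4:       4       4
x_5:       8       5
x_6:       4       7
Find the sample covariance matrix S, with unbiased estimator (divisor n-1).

Step 1 — column means:
  mean(X) = (1 + 8 + 2 + 4 + 8 + 4) / 6 = 27/6 = 4.5
  mean(Y) = (2 + 2 + 3 + 4 + 5 + 7) / 6 = 23/6 = 3.8333

Step 2 — sample covariance S[i,j] = (1/(n-1)) · Σ_k (x_{k,i} - mean_i) · (x_{k,j} - mean_j), with n-1 = 5.
  S[X,X] = ((-3.5)·(-3.5) + (3.5)·(3.5) + (-2.5)·(-2.5) + (-0.5)·(-0.5) + (3.5)·(3.5) + (-0.5)·(-0.5)) / 5 = 43.5/5 = 8.7
  S[X,Y] = ((-3.5)·(-1.8333) + (3.5)·(-1.8333) + (-2.5)·(-0.8333) + (-0.5)·(0.1667) + (3.5)·(1.1667) + (-0.5)·(3.1667)) / 5 = 4.5/5 = 0.9
  S[Y,Y] = ((-1.8333)·(-1.8333) + (-1.8333)·(-1.8333) + (-0.8333)·(-0.8333) + (0.1667)·(0.1667) + (1.1667)·(1.1667) + (3.1667)·(3.1667)) / 5 = 18.8333/5 = 3.7667

S is symmetric (S[j,i] = S[i,j]). Assembling:

S = [[8.7, 0.9],
 [0.9, 3.7667]]


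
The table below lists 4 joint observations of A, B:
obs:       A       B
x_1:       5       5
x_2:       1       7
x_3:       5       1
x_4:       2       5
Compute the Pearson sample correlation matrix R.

Step 1 — column means:
  mean(A) = (5 + 1 + 5 + 2) / 4 = 13/4 = 3.25
  mean(B) = (5 + 7 + 1 + 5) / 4 = 18/4 = 4.5

Step 2 — sample variances and covariances s[i,j] = (1/(n-1)) · Σ_k (x_{k,i} - mean_i) · (x_{k,j} - mean_j), with n-1 = 3:
  s[A,A] = ((1.75)·(1.75) + (-2.25)·(-2.25) + (1.75)·(1.75) + (-1.25)·(-1.25)) / 3 = 12.75/3 = 4.25
  s[A,B] = ((1.75)·(0.5) + (-2.25)·(2.5) + (1.75)·(-3.5) + (-1.25)·(0.5)) / 3 = -11.5/3 = -3.8333
  s[B,B] = ((0.5)·(0.5) + (2.5)·(2.5) + (-3.5)·(-3.5) + (0.5)·(0.5)) / 3 = 19/3 = 6.3333
  Sample standard deviations s_i = √(s[i,i]):
  s(A) = √(4.25) = 2.0616
  s(B) = √(6.3333) = 2.5166

Step 3 — r_{ij} = s_{ij} / (s_i · s_j):
  r[A,A] = 1 (diagonal).
  r[A,B] = -3.8333 / (2.0616 · 2.5166) = -3.8333 / 5.1881 = -0.7389
  r[B,B] = 1 (diagonal).

R is symmetric with unit diagonal. Assembling:

R = [[1, -0.7389],
 [-0.7389, 1]]


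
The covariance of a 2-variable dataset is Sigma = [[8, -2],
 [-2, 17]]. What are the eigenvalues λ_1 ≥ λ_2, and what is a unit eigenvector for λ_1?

Step 1 — characteristic polynomial of 2×2 Sigma:
  det(Sigma - λI) = λ² - trace · λ + det = 0.
  trace = 8 + 17 = 25, det = 8·17 - (-2)² = 132.
Step 2 — discriminant:
  Δ = trace² - 4·det = 625 - 528 = 97.
Step 3 — eigenvalues:
  λ = (trace ± √Δ)/2 = (25 ± 9.8489)/2,
  λ_1 = 17.4244,  λ_2 = 7.5756.

Step 4 — unit eigenvector for λ_1: solve (Sigma - λ_1 I)v = 0. First row:
  (8 - 17.4244)·v_x + (-2)·v_y = 0, i.e. (-9.4244)·v_x + (-2)·v_y = 0,
  so v ∝ (b, λ_1 - a) = (-2, 9.4244); multiply by -1 so the first entry is positive: u = (2, -9.4244).
  ||u|| = √((2)² + (-9.4244)²) = √(92.8199) ≈ 9.6343,
  v_1 = u/||u|| ≈ (0.2076, -0.9782) (||v_1|| = 1).

λ_1 = 17.4244,  λ_2 = 7.5756;  v_1 ≈ (0.2076, -0.9782)


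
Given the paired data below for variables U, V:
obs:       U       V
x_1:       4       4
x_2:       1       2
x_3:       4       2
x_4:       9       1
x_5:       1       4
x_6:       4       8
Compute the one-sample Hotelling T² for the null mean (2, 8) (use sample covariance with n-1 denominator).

Step 1 — sample mean vector:
  mean(U) = (4 + 1 + 4 + 9 + 1 + 4) / 6 = 23/6 = 3.8333
  mean(V) = (4 + 2 + 2 + 1 + 4 + 8) / 6 = 21/6 = 3.5
  x̄ = (3.8333, 3.5),  deviation x̄ - mu_0 = (3.8333, 3.5) - (2, 8) = (1.8333, -4.5).

Step 2 — sample covariance matrix, S[i,j] = (1/(n-1)) · Σ_k (x_{k,i} - mean_i) · (x_{k,j} - mean_j), divisor n-1 = 5:
  S[U,U] = ((0.1667)·(0.1667) + (-2.8333)·(-2.8333) + (0.1667)·(0.1667) + (5.1667)·(5.1667) + (-2.8333)·(-2.8333) + (0.1667)·(0.1667)) / 5 = 42.8333/5 = 8.5667
  S[U,V] = ((0.1667)·(0.5) + (-2.8333)·(-1.5) + (0.1667)·(-1.5) + (5.1667)·(-2.5) + (-2.8333)·(0.5) + (0.1667)·(4.5)) / 5 = -9.5/5 = -1.9
  S[V,V] = ((0.5)·(0.5) + (-1.5)·(-1.5) + (-1.5)·(-1.5) + (-2.5)·(-2.5) + (0.5)·(0.5) + (4.5)·(4.5)) / 5 = 31.5/5 = 6.3
  S = [[8.5667, -1.9],
 [-1.9, 6.3]].

Step 3 — invert S. det(S) = 8.5667·6.3 - (-1.9)² = 50.36.
  S^{-1} = (1/det) · [[d, -b], [-b, a]] = [[0.1251, 0.0377],
 [0.0377, 0.1701]].

Step 4 — quadratic form (x̄ - mu_0)^T · S^{-1} · (x̄ - mu_0):
  S^{-1} · (x̄ - mu_0) = (0.0596, -0.6963),
  (x̄ - mu_0)^T · [...] = (1.8333)·(0.0596) + (-4.5)·(-0.6963) = 3.2427.

Step 5 — scale by n: T² = 6 · 3.2427 = 19.4559.

T² ≈ 19.4559


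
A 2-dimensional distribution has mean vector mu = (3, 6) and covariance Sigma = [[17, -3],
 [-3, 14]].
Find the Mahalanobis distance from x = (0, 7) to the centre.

Step 1 — centre the observation: (x - mu) = (-3, 1).

Step 2 — invert Sigma. det(Sigma) = 17·14 - (-3)² = 229.
  Sigma^{-1} = (1/det) · [[d, -b], [-b, a]] = [[0.0611, 0.0131],
 [0.0131, 0.0742]].

Step 3 — form the quadratic (x - mu)^T · Sigma^{-1} · (x - mu):
  Sigma^{-1} · (x - mu) = (-0.1703, 0.0349).
  (x - mu)^T · [Sigma^{-1} · (x - mu)] = (-3)·(-0.1703) + (1)·(0.0349) = 0.5459.

Step 4 — take square root: d = √(0.5459) ≈ 0.7388.

d(x, mu) = √(0.5459) ≈ 0.7388


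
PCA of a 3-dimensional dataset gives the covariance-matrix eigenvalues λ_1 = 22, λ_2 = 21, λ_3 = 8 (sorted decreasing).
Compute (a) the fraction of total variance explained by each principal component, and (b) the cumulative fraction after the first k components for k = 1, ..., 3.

Step 1 — total variance = trace(Sigma) = Σ λ_i = 22 + 21 + 8 = 51.

Step 2 — fraction explained by component i = λ_i / Σ λ:
  PC1: 22/51 = 0.4314
  PC2: 21/51 = 0.4118
  PC3: 8/51 = 0.1569

Step 3 — cumulative fraction after k components = (λ_1 + ... + λ_k) / Σ λ:
  k = 1: 22/51 = 0.4314
  k = 2: (22 + 21)/51 = 43/51 = 0.8431
  k = 3: (22 + 21 + 8)/51 = 51/51 = 1

Summary (fraction, with percent):

explained: PC1 0.4314 (43.14%), PC2 0.4118 (41.18%), PC3 0.1569 (15.69%);  cumulative: 0.4314, 0.8431, 1


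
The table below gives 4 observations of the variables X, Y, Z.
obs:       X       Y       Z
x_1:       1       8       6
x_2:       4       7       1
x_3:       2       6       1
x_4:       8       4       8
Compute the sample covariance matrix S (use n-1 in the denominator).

Step 1 — column means:
  mean(X) = (1 + 4 + 2 + 8) / 4 = 15/4 = 3.75
  mean(Y) = (8 + 7 + 6 + 4) / 4 = 25/4 = 6.25
  mean(Z) = (6 + 1 + 1 + 8) / 4 = 16/4 = 4

Step 2 — sample covariance S[i,j] = (1/(n-1)) · Σ_k (x_{k,i} - mean_i) · (x_{k,j} - mean_j), with n-1 = 3.
  S[X,X] = ((-2.75)·(-2.75) + (0.25)·(0.25) + (-1.75)·(-1.75) + (4.25)·(4.25)) / 3 = 28.75/3 = 9.5833
  S[X,Y] = ((-2.75)·(1.75) + (0.25)·(0.75) + (-1.75)·(-0.25) + (4.25)·(-2.25)) / 3 = -13.75/3 = -4.5833
  S[X,Z] = ((-2.75)·(2) + (0.25)·(-3) + (-1.75)·(-3) + (4.25)·(4)) / 3 = 16/3 = 5.3333
  S[Y,Y] = ((1.75)·(1.75) + (0.75)·(0.75) + (-0.25)·(-0.25) + (-2.25)·(-2.25)) / 3 = 8.75/3 = 2.9167
  S[Y,Z] = ((1.75)·(2) + (0.75)·(-3) + (-0.25)·(-3) + (-2.25)·(4)) / 3 = -7/3 = -2.3333
  S[Z,Z] = ((2)·(2) + (-3)·(-3) + (-3)·(-3) + (4)·(4)) / 3 = 38/3 = 12.6667

S is symmetric (S[j,i] = S[i,j]). Assembling:

S = [[9.5833, -4.5833, 5.3333],
 [-4.5833, 2.9167, -2.3333],
 [5.3333, -2.3333, 12.6667]]


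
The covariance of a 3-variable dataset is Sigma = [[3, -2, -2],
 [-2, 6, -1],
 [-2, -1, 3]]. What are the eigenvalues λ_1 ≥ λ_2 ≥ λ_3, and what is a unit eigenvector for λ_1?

Step 1 — characteristic polynomial p(λ) = det(λI - Sigma) = λ³ - tr·λ² + c_1·λ - det, where tr = trace, c_1 = sum of the principal 2×2 minors, det = det(Sigma):
  tr = 3 + 6 + 3 = 12,
  c_1 = (3·6 - (-2)²) + (3·3 - (-2)²) + (6·3 - (-1)²) = 14 + 5 + 17 = 36,
  det = 3·(6·3 - (-1)²) - (-2)·((-2)·3 - (-1)·(-2)) + (-2)·((-2)·(-1) - 6·(-2)) = 3·(17) - (-2)·(-8) + (-2)·(14) = 7.
  So p(λ) = λ³ - 12λ² + 36λ - 7.
Step 2 — look for an integer root (rational root theorem: any rational root is an integer divisor of 7). Testing λ = 7:
  p(7) = 343 - 588 + 252 - 7 = 0  ✓
  Dividing out (λ - 7): p(λ) = (λ - 7)(λ² - 5λ + 1).
Step 3 — remaining eigenvalues from the quadratic λ² - 5λ + 1 = 0:
  Δ = 5² - 4·1 = 25 - 4 = 21,  λ = (5 ± √21)/2 = (5 ± 4.5826)/2 ≈ 4.7913 or 0.2087.
  Sorted: λ_1 = 7,  λ_2 = 4.7913,  λ_3 = 0.2087  (check: sum = 12 = tr ✓).

Step 4 — unit eigenvector for λ_1 = 7: v spans the null space of (Sigma - λ_1 I), whose rows are
  r_1 = (-4, -2, -2),  r_2 = (-2, -1, -1),  r_3 = (-2, -1, -4).
  v is orthogonal to every row, so take v ∝ r_1 × r_3 = ((-2)·(-4) - (-2)·(-1), (-2)·(-2) - (-4)·(-4), (-4)·(-1) - (-2)·(-2)) = (6, -12, 0).
  Rescale (divide by 6): u = (1, -2, 0).
  ||u|| = √((1)² + (-2)² + (0)²) = √(5) ≈ 2.2361,  v_1 = u/||u|| ≈ (0.4472, -0.8944, 0) (||v_1|| = 1).

λ_1 = 7,  λ_2 = 4.7913,  λ_3 = 0.2087;  v_1 ≈ (0.4472, -0.8944, 0)


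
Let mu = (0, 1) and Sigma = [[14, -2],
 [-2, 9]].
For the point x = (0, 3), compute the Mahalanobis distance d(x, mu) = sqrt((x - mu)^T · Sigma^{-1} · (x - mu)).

Step 1 — centre the observation: (x - mu) = (0, 2).

Step 2 — invert Sigma. det(Sigma) = 14·9 - (-2)² = 122.
  Sigma^{-1} = (1/det) · [[d, -b], [-b, a]] = [[0.0738, 0.0164],
 [0.0164, 0.1148]].

Step 3 — form the quadratic (x - mu)^T · Sigma^{-1} · (x - mu):
  Sigma^{-1} · (x - mu) = (0.0328, 0.2295).
  (x - mu)^T · [Sigma^{-1} · (x - mu)] = (0)·(0.0328) + (2)·(0.2295) = 0.459.

Step 4 — take square root: d = √(0.459) ≈ 0.6775.

d(x, mu) = √(0.459) ≈ 0.6775


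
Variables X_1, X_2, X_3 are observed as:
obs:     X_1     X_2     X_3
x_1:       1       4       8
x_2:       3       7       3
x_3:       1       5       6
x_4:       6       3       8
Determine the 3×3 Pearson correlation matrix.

Step 1 — column means:
  mean(X_1) = (1 + 3 + 1 + 6) / 4 = 11/4 = 2.75
  mean(X_2) = (4 + 7 + 5 + 3) / 4 = 19/4 = 4.75
  mean(X_3) = (8 + 3 + 6 + 8) / 4 = 25/4 = 6.25

Step 2 — sample variances and covariances s[i,j] = (1/(n-1)) · Σ_k (x_{k,i} - mean_i) · (x_{k,j} - mean_j), with n-1 = 3:
  s[X_1,X_1] = ((-1.75)·(-1.75) + (0.25)·(0.25) + (-1.75)·(-1.75) + (3.25)·(3.25)) / 3 = 16.75/3 = 5.5833
  s[X_1,X_2] = ((-1.75)·(-0.75) + (0.25)·(2.25) + (-1.75)·(0.25) + (3.25)·(-1.75)) / 3 = -4.25/3 = -1.4167
  s[X_1,X_3] = ((-1.75)·(1.75) + (0.25)·(-3.25) + (-1.75)·(-0.25) + (3.25)·(1.75)) / 3 = 2.25/3 = 0.75
  s[X_2,X_2] = ((-0.75)·(-0.75) + (2.25)·(2.25) + (0.25)·(0.25) + (-1.75)·(-1.75)) / 3 = 8.75/3 = 2.9167
  s[X_2,X_3] = ((-0.75)·(1.75) + (2.25)·(-3.25) + (0.25)·(-0.25) + (-1.75)·(1.75)) / 3 = -11.75/3 = -3.9167
  s[X_3,X_3] = ((1.75)·(1.75) + (-3.25)·(-3.25) + (-0.25)·(-0.25) + (1.75)·(1.75)) / 3 = 16.75/3 = 5.5833
  Sample standard deviations s_i = √(s[i,i]):
  s(X_1) = √(5.5833) = 2.3629
  s(X_2) = √(2.9167) = 1.7078
  s(X_3) = √(5.5833) = 2.3629

Step 3 — r_{ij} = s_{ij} / (s_i · s_j):
  r[X_1,X_1] = 1 (diagonal).
  r[X_1,X_2] = -1.4167 / (2.3629 · 1.7078) = -1.4167 / 4.0354 = -0.3511
  r[X_1,X_3] = 0.75 / (2.3629 · 2.3629) = 0.75 / 5.5833 = 0.1343
  r[X_2,X_2] = 1 (diagonal).
  r[X_2,X_3] = -3.9167 / (1.7078 · 2.3629) = -3.9167 / 4.0354 = -0.9706
  r[X_3,X_3] = 1 (diagonal).

R is symmetric with unit diagonal. Assembling:

R = [[1, -0.3511, 0.1343],
 [-0.3511, 1, -0.9706],
 [0.1343, -0.9706, 1]]


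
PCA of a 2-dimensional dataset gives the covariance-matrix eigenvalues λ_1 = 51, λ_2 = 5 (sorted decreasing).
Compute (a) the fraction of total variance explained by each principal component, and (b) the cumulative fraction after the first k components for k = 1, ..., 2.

Step 1 — total variance = trace(Sigma) = Σ λ_i = 51 + 5 = 56.

Step 2 — fraction explained by component i = λ_i / Σ λ:
  PC1: 51/56 = 0.9107
  PC2: 5/56 = 0.0893

Step 3 — cumulative fraction after k components = (λ_1 + ... + λ_k) / Σ λ:
  k = 1: 51/56 = 0.9107
  k = 2: (51 + 5)/56 = 56/56 = 1

Summary (fraction, with percent):

explained: PC1 0.9107 (91.07%), PC2 0.0893 (8.93%);  cumulative: 0.9107, 1


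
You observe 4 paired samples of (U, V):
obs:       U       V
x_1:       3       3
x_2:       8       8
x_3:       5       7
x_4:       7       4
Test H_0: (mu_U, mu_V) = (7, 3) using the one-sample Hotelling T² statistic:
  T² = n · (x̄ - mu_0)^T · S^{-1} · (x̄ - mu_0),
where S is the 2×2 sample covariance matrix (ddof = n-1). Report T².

Step 1 — sample mean vector:
  mean(U) = (3 + 8 + 5 + 7) / 4 = 23/4 = 5.75
  mean(V) = (3 + 8 + 7 + 4) / 4 = 22/4 = 5.5
  x̄ = (5.75, 5.5),  deviation x̄ - mu_0 = (5.75, 5.5) - (7, 3) = (-1.25, 2.5).

Step 2 — sample covariance matrix, S[i,j] = (1/(n-1)) · Σ_k (x_{k,i} - mean_i) · (x_{k,j} - mean_j), divisor n-1 = 3:
  S[U,U] = ((-2.75)·(-2.75) + (2.25)·(2.25) + (-0.75)·(-0.75) + (1.25)·(1.25)) / 3 = 14.75/3 = 4.9167
  S[U,V] = ((-2.75)·(-2.5) + (2.25)·(2.5) + (-0.75)·(1.5) + (1.25)·(-1.5)) / 3 = 9.5/3 = 3.1667
  S[V,V] = ((-2.5)·(-2.5) + (2.5)·(2.5) + (1.5)·(1.5) + (-1.5)·(-1.5)) / 3 = 17/3 = 5.6667
  S = [[4.9167, 3.1667],
 [3.1667, 5.6667]].

Step 3 — invert S. det(S) = 4.9167·5.6667 - (3.1667)² = 17.8333.
  S^{-1} = (1/det) · [[d, -b], [-b, a]] = [[0.3178, -0.1776],
 [-0.1776, 0.2757]].

Step 4 — quadratic form (x̄ - mu_0)^T · S^{-1} · (x̄ - mu_0):
  S^{-1} · (x̄ - mu_0) = (-0.8411, 0.9112),
  (x̄ - mu_0)^T · [...] = (-1.25)·(-0.8411) + (2.5)·(0.9112) = 3.3294.

Step 5 — scale by n: T² = 4 · 3.3294 = 13.3178.

T² ≈ 13.3178


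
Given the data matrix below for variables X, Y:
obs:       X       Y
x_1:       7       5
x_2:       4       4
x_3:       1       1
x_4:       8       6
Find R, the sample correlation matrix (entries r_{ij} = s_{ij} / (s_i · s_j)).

Step 1 — column means:
  mean(X) = (7 + 4 + 1 + 8) / 4 = 20/4 = 5
  mean(Y) = (5 + 4 + 1 + 6) / 4 = 16/4 = 4

Step 2 — sample variances and covariances s[i,j] = (1/(n-1)) · Σ_k (x_{k,i} - mean_i) · (x_{k,j} - mean_j), with n-1 = 3:
  s[X,X] = ((2)·(2) + (-1)·(-1) + (-4)·(-4) + (3)·(3)) / 3 = 30/3 = 10
  s[X,Y] = ((2)·(1) + (-1)·(0) + (-4)·(-3) + (3)·(2)) / 3 = 20/3 = 6.6667
  s[Y,Y] = ((1)·(1) + (0)·(0) + (-3)·(-3) + (2)·(2)) / 3 = 14/3 = 4.6667
  Sample standard deviations s_i = √(s[i,i]):
  s(X) = √(10) = 3.1623
  s(Y) = √(4.6667) = 2.1602

Step 3 — r_{ij} = s_{ij} / (s_i · s_j):
  r[X,X] = 1 (diagonal).
  r[X,Y] = 6.6667 / (3.1623 · 2.1602) = 6.6667 / 6.8313 = 0.9759
  r[Y,Y] = 1 (diagonal).

R is symmetric with unit diagonal. Assembling:

R = [[1, 0.9759],
 [0.9759, 1]]


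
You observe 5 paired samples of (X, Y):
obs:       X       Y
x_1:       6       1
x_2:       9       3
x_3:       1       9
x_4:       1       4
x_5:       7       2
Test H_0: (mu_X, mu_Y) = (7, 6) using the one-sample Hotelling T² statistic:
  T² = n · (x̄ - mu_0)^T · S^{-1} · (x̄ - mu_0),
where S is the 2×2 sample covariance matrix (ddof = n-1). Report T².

Step 1 — sample mean vector:
  mean(X) = (6 + 9 + 1 + 1 + 7) / 5 = 24/5 = 4.8
  mean(Y) = (1 + 3 + 9 + 4 + 2) / 5 = 19/5 = 3.8
  x̄ = (4.8, 3.8),  deviation x̄ - mu_0 = (4.8, 3.8) - (7, 6) = (-2.2, -2.2).

Step 2 — sample covariance matrix, S[i,j] = (1/(n-1)) · Σ_k (x_{k,i} - mean_i) · (x_{k,j} - mean_j), divisor n-1 = 4:
  S[X,X] = ((1.2)·(1.2) + (4.2)·(4.2) + (-3.8)·(-3.8) + (-3.8)·(-3.8) + (2.2)·(2.2)) / 4 = 52.8/4 = 13.2
  S[X,Y] = ((1.2)·(-2.8) + (4.2)·(-0.8) + (-3.8)·(5.2) + (-3.8)·(0.2) + (2.2)·(-1.8)) / 4 = -31.2/4 = -7.8
  S[Y,Y] = ((-2.8)·(-2.8) + (-0.8)·(-0.8) + (5.2)·(5.2) + (0.2)·(0.2) + (-1.8)·(-1.8)) / 4 = 38.8/4 = 9.7
  S = [[13.2, -7.8],
 [-7.8, 9.7]].

Step 3 — invert S. det(S) = 13.2·9.7 - (-7.8)² = 67.2.
  S^{-1} = (1/det) · [[d, -b], [-b, a]] = [[0.1443, 0.1161],
 [0.1161, 0.1964]].

Step 4 — quadratic form (x̄ - mu_0)^T · S^{-1} · (x̄ - mu_0):
  S^{-1} · (x̄ - mu_0) = (-0.5729, -0.6875),
  (x̄ - mu_0)^T · [...] = (-2.2)·(-0.5729) + (-2.2)·(-0.6875) = 2.7729.

Step 5 — scale by n: T² = 5 · 2.7729 = 13.8646.

T² ≈ 13.8646


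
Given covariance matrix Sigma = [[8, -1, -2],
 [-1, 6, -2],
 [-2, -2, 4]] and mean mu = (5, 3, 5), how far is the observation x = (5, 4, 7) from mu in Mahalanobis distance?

Step 1 — centre the observation: (x - mu) = (0, 1, 2).

Step 2 — invert Sigma (cofactor / det for 3×3, or solve directly):
  Sigma^{-1} = [[0.1613, 0.0645, 0.1129],
 [0.0645, 0.2258, 0.1452],
 [0.1129, 0.1452, 0.379]].

Step 3 — form the quadratic (x - mu)^T · Sigma^{-1} · (x - mu):
  Sigma^{-1} · (x - mu) = (0.2903, 0.5161, 0.9032).
  (x - mu)^T · [Sigma^{-1} · (x - mu)] = (0)·(0.2903) + (1)·(0.5161) + (2)·(0.9032) = 2.3226.

Step 4 — take square root: d = √(2.3226) ≈ 1.524.

d(x, mu) = √(2.3226) ≈ 1.524
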